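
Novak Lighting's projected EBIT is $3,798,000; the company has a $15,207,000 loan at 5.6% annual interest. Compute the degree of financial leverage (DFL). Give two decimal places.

Annual interest charges come to $851,592.00.
DFL = EBIT ÷ (EBIT − I) = $3,798,000 ÷ ($3,798,000 − $851,592.00) = $3,798,000 ÷ $2,946,408.00 = 1.2890.

1.29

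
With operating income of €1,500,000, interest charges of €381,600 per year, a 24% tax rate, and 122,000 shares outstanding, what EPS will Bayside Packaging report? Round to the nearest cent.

€6.97

Pre-tax income = €1,500,000 − €381,600.00 = €1,118,400.00.
After tax at 24%: net income = €1,118,400.00 × 0.76 = €849,984.00.
EPS = €849,984.00 ÷ 122,000 = €6.97.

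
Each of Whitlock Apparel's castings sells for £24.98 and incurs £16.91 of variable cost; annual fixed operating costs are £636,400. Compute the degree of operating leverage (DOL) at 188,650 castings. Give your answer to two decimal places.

1.72

Total contribution margin = 188,650 × £8.07 = £1,522,405.50.
Subtracting fixed costs: EBIT = £1,522,405.50 − £636,400 = £886,005.50.
Degree of operating leverage = £1,522,405.50 / £886,005.50 = 1.7183.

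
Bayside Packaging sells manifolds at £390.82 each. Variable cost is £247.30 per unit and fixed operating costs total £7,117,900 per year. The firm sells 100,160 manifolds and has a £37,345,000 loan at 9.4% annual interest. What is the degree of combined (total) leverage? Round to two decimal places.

Contribution at this volume is 100,160 × £143.52 = £14,374,963.20.
Operating income = contribution − fixed costs = £14,374,963.20 − £7,117,900 = £7,257,063.20. Interest = £3,510,430.00.
DOL = £14,374,963.20 ÷ £7,257,063.20 = 1.9808; DFL = £7,257,063.20 ÷ £3,746,633.20 = 1.9370.
DCL = DOL × DFL = 1.9808 × 1.9370 = 3.8368.

3.84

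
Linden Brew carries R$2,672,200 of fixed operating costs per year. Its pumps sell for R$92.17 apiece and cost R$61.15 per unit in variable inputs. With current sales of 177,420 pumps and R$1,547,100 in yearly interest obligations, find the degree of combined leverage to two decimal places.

Contribution at this volume is 177,420 × R$31.02 = R$5,503,568.40.
EBIT = R$5,503,568.40 − R$2,672,200 = R$2,831,368.40. Interest = R$1,547,100.00.
DOL = R$5,503,568.40 ÷ R$2,831,368.40 = 1.9438; DFL = R$2,831,368.40 ÷ R$1,284,268.40 = 2.2047.
Combined leverage = 1.9438 × 2.2047 = 4.2855.

4.29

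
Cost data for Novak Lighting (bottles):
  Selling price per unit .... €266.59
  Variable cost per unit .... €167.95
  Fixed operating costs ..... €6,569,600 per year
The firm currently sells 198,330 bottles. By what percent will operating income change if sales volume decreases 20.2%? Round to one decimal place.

-30.4%

Contribution at this volume is 198,330 × €98.64 = €19,563,271.20.
Subtracting fixed costs: EBIT = €19,563,271.20 − €6,569,600 = €12,993,671.20.
Degree of operating leverage = €19,563,271.20 / €12,993,671.20 = 1.5056.
So EBIT moves 1.5056 × (-20.2%) = -30.4%.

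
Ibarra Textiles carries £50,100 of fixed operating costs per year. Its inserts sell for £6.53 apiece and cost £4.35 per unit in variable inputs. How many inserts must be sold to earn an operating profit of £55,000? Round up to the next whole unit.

48,212 inserts

Each unit contributes £6.53 − £4.35 = £2.18.
Required volume = (fixed costs + target profit) ÷ CM = (£50,100 + £55,000) ÷ £2.18 = 48,211.01, so 48,212 inserts.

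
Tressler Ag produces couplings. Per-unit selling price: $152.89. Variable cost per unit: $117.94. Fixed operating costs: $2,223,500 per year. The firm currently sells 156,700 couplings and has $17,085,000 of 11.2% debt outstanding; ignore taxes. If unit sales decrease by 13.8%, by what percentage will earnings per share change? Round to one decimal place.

-56.4%

At 156,700 units, contribution = 156,700 × $34.95 = $5,476,665.00.
EBIT = $5,476,665.00 − $2,223,500 = $3,253,165.00.
Interest = $1,913,520.00, so EBIT − I = $1,339,645.00.
Degree of combined leverage = contribution ÷ (EBIT − I) = $5,476,665.00 ÷ $1,339,645.00 = 4.0881.
EPS therefore changes by 4.0881 × (-13.8%) = -56.4%.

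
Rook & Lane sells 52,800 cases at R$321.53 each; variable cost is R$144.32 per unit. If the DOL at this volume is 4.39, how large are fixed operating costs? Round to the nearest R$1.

R$7,225,324

Total contribution margin = 52,800 × R$177.21 = R$9,356,688.00.
DOL = contribution / EBIT, so EBIT = R$9,356,688.00 / 4.39 = R$2,131,364.01.
Fixed costs = CM − EBIT = R$9,356,688.00 − R$2,131,364.01 = R$7,225,324.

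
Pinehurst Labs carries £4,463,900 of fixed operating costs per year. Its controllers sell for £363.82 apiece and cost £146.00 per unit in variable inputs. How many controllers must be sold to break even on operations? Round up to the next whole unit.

20,494 controllers

Unit CM = price − variable cost = £363.82 − £146.00 = £217.82.
Break-even volume = fixed costs ÷ CM per unit = £4,463,900 ÷ £217.82 = 20,493.53, so 20,494 controllers.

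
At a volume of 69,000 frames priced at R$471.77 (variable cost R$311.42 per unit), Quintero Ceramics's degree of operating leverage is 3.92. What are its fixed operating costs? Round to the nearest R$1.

At 69,000 units, contribution = 69,000 × R$160.35 = R$11,064,150.00.
DOL = contribution / EBIT, so EBIT = R$11,064,150.00 / 3.92 = R$2,822,487.24.
Fixed costs = CM − EBIT = R$11,064,150.00 − R$2,822,487.24 = R$8,241,663.

R$8,241,663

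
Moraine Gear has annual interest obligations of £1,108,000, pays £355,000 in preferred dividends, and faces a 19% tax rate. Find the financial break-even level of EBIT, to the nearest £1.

Preferred dividends are paid after tax, so their pre-tax equivalent is £355,000 ÷ (1 − 0.19) = £438,271.60.
Financial break-even EBIT = interest + D_p ÷ (1 − t) = £1,108,000 + £438,271.60 = £1,546,271.60.

£1,546,272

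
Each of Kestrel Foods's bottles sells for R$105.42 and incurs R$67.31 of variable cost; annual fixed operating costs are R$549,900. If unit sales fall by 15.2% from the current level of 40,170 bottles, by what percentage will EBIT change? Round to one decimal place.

At 40,170 units, contribution = 40,170 × R$38.11 = R$1,530,878.70.
Subtracting fixed costs: EBIT = R$1,530,878.70 − R$549,900 = R$980,978.70.
So DOL = total CM / EBIT = R$1,530,878.70 / R$980,978.70 = 1.5606.
%ΔEBIT = DOL × %ΔSales = 1.5606 × -15.2% = -23.7%.

-23.7%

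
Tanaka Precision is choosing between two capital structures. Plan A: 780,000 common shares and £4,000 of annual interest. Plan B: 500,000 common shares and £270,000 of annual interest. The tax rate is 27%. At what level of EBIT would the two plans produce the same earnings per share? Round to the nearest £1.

£745,000

At indifference, (EBIT − 4,000)(1 − t)/780,000 = (EBIT − 270,000)(1 − t)/500,000.
The (1 − t) factor cancels: (EBIT − 4,000) × 500,000 = (EBIT − 270,000) × 780,000.
EBIT × (780,000 − 500,000) = 270,000 × 780,000 − 4,000 × 500,000 = 208,600,000,000, so EBIT = 208,600,000,000 ÷ 280,000 = 745,000.00.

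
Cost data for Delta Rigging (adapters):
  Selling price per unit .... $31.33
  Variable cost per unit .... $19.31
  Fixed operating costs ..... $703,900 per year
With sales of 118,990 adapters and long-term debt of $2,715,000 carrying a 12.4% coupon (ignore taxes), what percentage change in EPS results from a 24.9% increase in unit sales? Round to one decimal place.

+91.4%

Contribution at this volume is 118,990 × $12.02 = $1,430,259.80.
EBIT = $1,430,259.80 − $703,900 = $726,359.80.
Interest = $336,660.00, so EBIT − I = $389,699.80.
DCL = total CM / (EBIT − I) = $1,430,259.80 / $389,699.80 = 3.6702.
EPS therefore changes by 3.6702 × (+24.9%) = +91.4%.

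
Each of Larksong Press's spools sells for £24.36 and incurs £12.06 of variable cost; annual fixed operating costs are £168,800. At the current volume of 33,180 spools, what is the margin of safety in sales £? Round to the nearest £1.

£473,958

Contribution margin per unit = £24.36 − £12.06 = £12.30. Break-even units = £168,800 ÷ £12.30 = 13,723.58; break-even revenue = 13,723.58 × £24.36 = £334,306.34.
Current sales = 33,180 × £24.36 = £808,264.80.
Margin of safety = £808,264.80 − £334,306.34 = £473,958.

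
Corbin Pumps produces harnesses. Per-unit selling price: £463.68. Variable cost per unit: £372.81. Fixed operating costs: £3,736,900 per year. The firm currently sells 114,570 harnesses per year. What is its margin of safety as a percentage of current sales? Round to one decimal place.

64.1%

Each unit contributes £463.68 − £372.81 = £90.87. Break-even units = £3,736,900 ÷ £90.87 = 41,123.58; break-even revenue = 41,123.58 × £463.68 = £19,068,183.03.
Actual sales revenue = 114,570 × £463.68 = £53,123,817.60.
Margin of safety = (£53,123,817.60 − £19,068,183.03) ÷ £53,123,817.60 = 64.1%.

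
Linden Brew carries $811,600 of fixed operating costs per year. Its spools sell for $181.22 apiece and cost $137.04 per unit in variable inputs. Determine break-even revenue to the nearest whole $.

Contribution margin per unit = $181.22 − $137.04 = $44.18, a CM ratio of $44.18 ÷ $181.22 = 0.2438.
Break-even sales = FC ÷ CM ratio = $811,600 × $181.22 / $44.18 = $3,329,066.

$3,329,066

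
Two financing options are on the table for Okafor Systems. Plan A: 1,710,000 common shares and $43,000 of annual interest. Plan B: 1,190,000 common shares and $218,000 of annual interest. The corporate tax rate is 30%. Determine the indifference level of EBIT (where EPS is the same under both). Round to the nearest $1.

At indifference, (EBIT − 43,000)(1 − t)/1,710,000 = (EBIT − 218,000)(1 − t)/1,190,000.
The (1 − t) factor cancels: (EBIT − 43,000) × 1,190,000 = (EBIT − 218,000) × 1,710,000.
Solving, EBIT = (218,000·1,710,000 − 43,000·1,190,000) / (1,710,000 − 1,190,000) = 321,610,000,000 / 520,000 = 618,480.77.

$618,481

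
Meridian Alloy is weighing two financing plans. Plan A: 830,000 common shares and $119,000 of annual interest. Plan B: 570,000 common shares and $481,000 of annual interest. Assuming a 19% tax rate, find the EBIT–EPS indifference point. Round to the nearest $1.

Set EPS_A = EPS_B: (EBIT − $119,000)(1 − 0.19) ÷ 830,000 = (EBIT − $481,000)(1 − 0.19) ÷ 570,000.
The (1 − t) factor cancels: (EBIT − 119,000) × 570,000 = (EBIT − 481,000) × 830,000.
EBIT × (830,000 − 570,000) = 481,000 × 830,000 − 119,000 × 570,000 = 331,400,000,000, so EBIT = 331,400,000,000 ÷ 260,000 = 1,274,615.38.

$1,274,615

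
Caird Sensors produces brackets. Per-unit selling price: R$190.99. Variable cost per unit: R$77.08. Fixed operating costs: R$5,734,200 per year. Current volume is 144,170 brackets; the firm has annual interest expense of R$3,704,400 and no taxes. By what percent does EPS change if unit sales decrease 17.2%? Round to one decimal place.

Contribution at this volume is 144,170 × R$113.91 = R$16,422,404.70.
EBIT = R$16,422,404.70 − R$5,734,200 = R$10,688,204.70.
Interest = R$3,704,400.00, so EBIT − I = R$6,983,804.70.
DCL = total CM / (EBIT − I) = R$16,422,404.70 / R$6,983,804.70 = 2.3515.
%ΔEPS = DCL × %ΔSales = 2.3515 × -17.2% = -40.4%.

-40.4%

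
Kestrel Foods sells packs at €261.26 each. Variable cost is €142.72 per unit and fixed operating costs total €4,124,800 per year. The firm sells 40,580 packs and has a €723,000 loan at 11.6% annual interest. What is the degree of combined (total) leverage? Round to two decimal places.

7.99

Total contribution margin = 40,580 × €118.54 = €4,810,353.20.
Subtracting fixed costs: EBIT = €4,810,353.20 − €4,124,800 = €685,553.20. Interest = €83,868.00.
DOL = €4,810,353.20 ÷ €685,553.20 = 7.0167; DFL = €685,553.20 ÷ €601,685.20 = 1.1394.
DCL = DOL × DFL = 7.0167 × 1.1394 = 7.9948.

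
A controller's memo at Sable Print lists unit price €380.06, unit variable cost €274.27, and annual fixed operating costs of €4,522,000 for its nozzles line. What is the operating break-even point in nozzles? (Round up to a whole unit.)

42,746 nozzles

Unit CM = price − variable cost = €380.06 − €274.27 = €105.79.
Units to break even: €4,522,000 ÷ €105.79 = 42,745.06, rounded up to 42,746.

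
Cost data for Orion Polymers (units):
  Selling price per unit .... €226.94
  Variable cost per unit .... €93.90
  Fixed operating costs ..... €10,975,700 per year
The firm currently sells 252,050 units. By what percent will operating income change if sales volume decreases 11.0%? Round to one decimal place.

-16.4%

At 252,050 units, contribution = 252,050 × €133.04 = €33,532,732.00.
Operating income = contribution − fixed costs = €33,532,732.00 − €10,975,700 = €22,557,032.00.
So DOL = total CM / EBIT = €33,532,732.00 / €22,557,032.00 = 1.4866.
So EBIT moves 1.4866 × (-11.0%) = -16.4%.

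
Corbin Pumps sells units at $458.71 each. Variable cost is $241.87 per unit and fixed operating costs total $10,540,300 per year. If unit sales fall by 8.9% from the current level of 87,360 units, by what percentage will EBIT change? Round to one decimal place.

Total contribution margin = 87,360 × $216.84 = $18,943,142.40.
Subtracting fixed costs: EBIT = $18,943,142.40 − $10,540,300 = $8,402,842.40.
So DOL = total CM / EBIT = $18,943,142.40 / $8,402,842.40 = 2.2544.
%ΔEBIT = DOL × %ΔSales = 2.2544 × -8.9% = -20.1%.

-20.1%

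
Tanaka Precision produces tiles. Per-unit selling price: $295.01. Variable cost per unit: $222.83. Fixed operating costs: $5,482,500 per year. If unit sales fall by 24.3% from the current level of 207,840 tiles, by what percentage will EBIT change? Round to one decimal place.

Total contribution margin = 207,840 × $72.18 = $15,001,891.20.
Subtracting fixed costs: EBIT = $15,001,891.20 − $5,482,500 = $9,519,391.20.
So DOL = total CM / EBIT = $15,001,891.20 / $9,519,391.20 = 1.5759.
Operating income changes by 1.5759 × -24.3% = -38.3%.

-38.3%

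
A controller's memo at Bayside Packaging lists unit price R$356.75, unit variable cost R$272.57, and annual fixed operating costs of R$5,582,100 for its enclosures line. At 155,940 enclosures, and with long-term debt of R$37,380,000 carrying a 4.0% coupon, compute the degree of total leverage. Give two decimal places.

Total contribution margin = 155,940 × R$84.18 = R$13,127,029.20.
EBIT = R$13,127,029.20 − R$5,582,100 = R$7,544,929.20. Interest = R$1,495,200.00.
DOL = R$13,127,029.20 ÷ R$7,544,929.20 = 1.7398; DFL = R$7,544,929.20 ÷ R$6,049,729.20 = 1.2472.
Combined leverage = 1.7398 × 1.2472 = 2.1699.

2.17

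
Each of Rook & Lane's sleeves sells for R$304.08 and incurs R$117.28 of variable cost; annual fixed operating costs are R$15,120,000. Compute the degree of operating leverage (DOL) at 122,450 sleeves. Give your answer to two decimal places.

2.95

Total contribution margin = 122,450 × R$186.80 = R$22,873,660.00.
Operating income = contribution − fixed costs = R$22,873,660.00 − R$15,120,000 = R$7,753,660.00.
Degree of operating leverage = R$22,873,660.00 / R$7,753,660.00 = 2.9500.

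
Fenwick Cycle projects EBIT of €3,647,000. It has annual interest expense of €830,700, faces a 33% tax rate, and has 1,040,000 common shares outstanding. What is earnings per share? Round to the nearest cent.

Pre-tax income = €3,647,000 − €830,700.00 = €2,816,300.00.
Net income = €2,816,300.00 × (1 − 0.33) = €1,886,921.00.
Per share: €1,886,921.00 / 1,040,000 shares = €1.81.

€1.81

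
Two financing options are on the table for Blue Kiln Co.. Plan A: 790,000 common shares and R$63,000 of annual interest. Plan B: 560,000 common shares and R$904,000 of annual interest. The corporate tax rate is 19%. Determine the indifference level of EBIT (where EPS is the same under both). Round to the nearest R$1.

R$2,951,652

Set EPS_A = EPS_B: (EBIT − R$63,000)(1 − 0.19) ÷ 790,000 = (EBIT − R$904,000)(1 − 0.19) ÷ 560,000.
Cancelling (1 − t) and cross-multiplying: 560,000·(EBIT − 63,000) = 790,000·(EBIT − 904,000).
Solving, EBIT = (904,000·790,000 − 63,000·560,000) / (790,000 − 560,000) = 678,880,000,000 / 230,000 = 2,951,652.17.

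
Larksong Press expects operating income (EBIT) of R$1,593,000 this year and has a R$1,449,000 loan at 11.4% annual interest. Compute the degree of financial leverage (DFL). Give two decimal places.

Annual interest charges come to R$165,186.00.
Degree of financial leverage = EBIT / (EBIT − interest) = R$1,593,000 / R$1,427,814.00 = 1.1157.

1.12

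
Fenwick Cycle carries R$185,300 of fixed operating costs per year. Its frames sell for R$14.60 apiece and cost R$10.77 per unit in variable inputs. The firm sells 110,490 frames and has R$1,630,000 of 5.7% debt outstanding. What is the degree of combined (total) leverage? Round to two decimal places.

Total contribution margin = 110,490 × R$3.83 = R$423,176.70.
Operating income = contribution − fixed costs = R$423,176.70 − R$185,300 = R$237,876.70. Interest = R$92,910.00, so EBIT − I = R$144,966.70.
Degree of total leverage = total CM / (EBIT − interest) = R$423,176.70 / R$144,966.70 = 2.9191.

2.92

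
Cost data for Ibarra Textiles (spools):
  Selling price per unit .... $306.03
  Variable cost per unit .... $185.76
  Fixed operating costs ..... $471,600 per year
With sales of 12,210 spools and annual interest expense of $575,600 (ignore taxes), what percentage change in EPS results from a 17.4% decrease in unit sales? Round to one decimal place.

Total contribution margin = 12,210 × $120.27 = $1,468,496.70.
EBIT = $1,468,496.70 − $471,600 = $996,896.70.
After interest of $575,600.00, pre-tax earnings = $421,296.70.
DCL = total CM / (EBIT − I) = $1,468,496.70 / $421,296.70 = 3.4857.
%ΔEPS = DCL × %ΔSales = 3.4857 × -17.4% = -60.7%.

-60.7%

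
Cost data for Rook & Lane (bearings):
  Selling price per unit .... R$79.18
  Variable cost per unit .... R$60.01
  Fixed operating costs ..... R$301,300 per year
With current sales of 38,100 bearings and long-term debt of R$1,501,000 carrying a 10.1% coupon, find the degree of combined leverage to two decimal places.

Total contribution margin = 38,100 × R$19.17 = R$730,377.00.
EBIT = R$730,377.00 − R$301,300 = R$429,077.00. Interest = R$151,601.00.
DOL = R$730,377.00 ÷ R$429,077.00 = 1.7022; DFL = R$429,077.00 ÷ R$277,476.00 = 1.5464.
Combined leverage = 1.7022 × 1.5464 = 2.6323.

2.63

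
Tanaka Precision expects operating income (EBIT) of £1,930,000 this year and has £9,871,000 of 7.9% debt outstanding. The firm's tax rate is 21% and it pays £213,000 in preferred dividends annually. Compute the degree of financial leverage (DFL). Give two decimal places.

Annual interest charges come to £779,809.00.
Pre-tax preferred-dividend burden = £213,000 ÷ (1 − 0.21) = £269,620.25.
DFL = EBIT ÷ [EBIT − I − D_p/(1−t)] = £1,930,000 ÷ [£1,930,000 − £779,809.00 − £269,620.25] = £1,930,000 ÷ £880,570.75 = 2.1918.

2.19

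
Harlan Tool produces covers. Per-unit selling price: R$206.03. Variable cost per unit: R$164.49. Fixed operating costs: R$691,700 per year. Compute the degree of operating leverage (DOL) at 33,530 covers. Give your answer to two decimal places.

Contribution at this volume is 33,530 × R$41.54 = R$1,392,836.20.
Subtracting fixed costs: EBIT = R$1,392,836.20 − R$691,700 = R$701,136.20.
DOL = contribution ÷ EBIT = R$1,392,836.20 ÷ R$701,136.20 = 1.9865.

1.99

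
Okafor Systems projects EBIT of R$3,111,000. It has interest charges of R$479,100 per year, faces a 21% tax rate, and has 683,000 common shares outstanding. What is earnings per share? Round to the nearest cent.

Interest = R$479,100.00, so EBT = R$3,111,000 − R$479,100.00 = R$2,631,900.00.
After tax at 21%: net income = R$2,631,900.00 × 0.79 = R$2,079,201.00.
Per share: R$2,079,201.00 / 683,000 shares = R$3.04.

R$3.04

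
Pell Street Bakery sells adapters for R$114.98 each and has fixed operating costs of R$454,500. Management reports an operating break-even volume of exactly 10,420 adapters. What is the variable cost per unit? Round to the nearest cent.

At break-even, FC = Q × (P − VC), so P − VC = R$454,500 ÷ 10,420 = R$43.6180.
Hence VC = price − CM = R$114.98 − R$43.6180 = R$71.36.

R$71.36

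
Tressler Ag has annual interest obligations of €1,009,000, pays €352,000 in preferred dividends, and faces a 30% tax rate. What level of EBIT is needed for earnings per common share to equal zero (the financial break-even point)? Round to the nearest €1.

Grossing the preferred dividend up to pre-tax terms: €352,000 / (1 − 0.30) = €502,857.14.
Financial break-even EBIT = interest + D_p ÷ (1 − t) = €1,009,000 + €502,857.14 = €1,511,857.14.

€1,511,857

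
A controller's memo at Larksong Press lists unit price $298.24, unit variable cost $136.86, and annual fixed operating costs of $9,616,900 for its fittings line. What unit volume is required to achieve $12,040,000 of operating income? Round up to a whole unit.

134,199 fittings

Contribution margin per unit = $298.24 − $136.86 = $161.38.
Need Q such that Q × $161.38 − $9,616,900 = $12,040,000, i.e. Q = $21,656,900 / $161.38 = 134,198.17 → 134,199.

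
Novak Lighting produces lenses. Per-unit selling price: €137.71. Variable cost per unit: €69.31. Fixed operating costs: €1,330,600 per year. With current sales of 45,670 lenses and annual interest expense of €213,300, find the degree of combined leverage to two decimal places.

Contribution at this volume is 45,670 × €68.40 = €3,123,828.00.
Subtracting fixed costs: EBIT = €3,123,828.00 − €1,330,600 = €1,793,228.00. Interest = €213,300.00, so EBIT − I = €1,579,928.00.
Degree of total leverage = total CM / (EBIT − interest) = €3,123,828.00 / €1,579,928.00 = 1.9772.

1.98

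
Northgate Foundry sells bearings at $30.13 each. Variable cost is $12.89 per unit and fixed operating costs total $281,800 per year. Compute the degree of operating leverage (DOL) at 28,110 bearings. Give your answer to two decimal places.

2.39

Total contribution margin = 28,110 × $17.24 = $484,616.40.
Subtracting fixed costs: EBIT = $484,616.40 − $281,800 = $202,816.40.
Degree of operating leverage = $484,616.40 / $202,816.40 = 2.3894.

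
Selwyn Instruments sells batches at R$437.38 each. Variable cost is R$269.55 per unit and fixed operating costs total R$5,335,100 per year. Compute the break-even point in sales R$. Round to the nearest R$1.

CM per unit = R$437.38 − R$269.55 = R$167.83; CM ratio = R$167.83 / R$437.38 = 0.3837.
Break-even revenue = fixed costs × price ÷ CM = R$5,335,100 × R$437.38 ÷ R$167.83 = R$13,903,748.

R$13,903,748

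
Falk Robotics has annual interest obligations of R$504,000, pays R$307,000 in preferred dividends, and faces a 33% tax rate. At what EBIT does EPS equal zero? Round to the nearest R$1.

Preferred dividends are paid after tax, so their pre-tax equivalent is R$307,000 ÷ (1 − 0.33) = R$458,208.96.
Financial break-even EBIT = interest + D_p ÷ (1 − t) = R$504,000 + R$458,208.96 = R$962,208.96.

R$962,209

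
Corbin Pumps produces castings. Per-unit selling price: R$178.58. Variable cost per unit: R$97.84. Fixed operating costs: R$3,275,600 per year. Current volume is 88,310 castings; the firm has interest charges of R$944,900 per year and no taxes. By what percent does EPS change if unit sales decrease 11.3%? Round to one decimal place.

Total contribution margin = 88,310 × R$80.74 = R$7,130,149.40.
Subtracting fixed costs: EBIT = R$7,130,149.40 − R$3,275,600 = R$3,854,549.40.
After interest of R$944,900.00, pre-tax earnings = R$2,909,649.40.
DCL = total CM / (EBIT − I) = R$7,130,149.40 / R$2,909,649.40 = 2.4505.
%ΔEPS = DCL × %ΔSales = 2.4505 × -11.3% = -27.7%.

-27.7%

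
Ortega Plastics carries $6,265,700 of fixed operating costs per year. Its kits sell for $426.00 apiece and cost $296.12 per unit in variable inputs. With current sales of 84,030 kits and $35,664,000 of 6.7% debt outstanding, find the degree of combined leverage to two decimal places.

4.83

Total contribution margin = 84,030 × $129.88 = $10,913,816.40.
EBIT = $10,913,816.40 − $6,265,700 = $4,648,116.40. Interest = $2,389,488.00, so EBIT − I = $2,258,628.40.
Degree of total leverage = total CM / (EBIT − interest) = $10,913,816.40 / $2,258,628.40 = 4.8321.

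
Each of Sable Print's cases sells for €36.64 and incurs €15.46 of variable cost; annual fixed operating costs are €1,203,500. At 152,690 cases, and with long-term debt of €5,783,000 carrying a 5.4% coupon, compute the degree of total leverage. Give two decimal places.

1.88

At 152,690 units, contribution = 152,690 × €21.18 = €3,233,974.20.
EBIT = €3,233,974.20 − €1,203,500 = €2,030,474.20. Interest = €312,282.00.
DOL = €3,233,974.20 ÷ €2,030,474.20 = 1.5927; DFL = €2,030,474.20 ÷ €1,718,192.20 = 1.1818.
Combined leverage = 1.5927 × 1.1818 = 1.8823.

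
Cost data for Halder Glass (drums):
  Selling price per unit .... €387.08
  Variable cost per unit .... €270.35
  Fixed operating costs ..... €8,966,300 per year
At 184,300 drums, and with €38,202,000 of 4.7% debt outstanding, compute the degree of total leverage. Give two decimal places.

2.00

At 184,300 units, contribution = 184,300 × €116.73 = €21,513,339.00.
Operating income = contribution − fixed costs = €21,513,339.00 − €8,966,300 = €12,547,039.00. Interest = €1,795,494.00, so EBIT − I = €10,751,545.00.
Degree of total leverage = total CM / (EBIT − interest) = €21,513,339.00 / €10,751,545.00 = 2.0010.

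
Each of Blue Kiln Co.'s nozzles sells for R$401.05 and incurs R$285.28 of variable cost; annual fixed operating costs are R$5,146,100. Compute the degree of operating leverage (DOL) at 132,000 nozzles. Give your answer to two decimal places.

At 132,000 units, contribution = 132,000 × R$115.77 = R$15,281,640.00.
Subtracting fixed costs: EBIT = R$15,281,640.00 − R$5,146,100 = R$10,135,540.00.
DOL = contribution ÷ EBIT = R$15,281,640.00 ÷ R$10,135,540.00 = 1.5077.

1.51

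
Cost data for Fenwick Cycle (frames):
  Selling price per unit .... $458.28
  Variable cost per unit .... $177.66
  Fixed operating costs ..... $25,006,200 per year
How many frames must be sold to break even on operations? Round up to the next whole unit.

Contribution margin per unit = $458.28 − $177.66 = $280.62.
Units to break even: $25,006,200 ÷ $280.62 = 89,110.54, rounded up to 89,111.

89,111 frames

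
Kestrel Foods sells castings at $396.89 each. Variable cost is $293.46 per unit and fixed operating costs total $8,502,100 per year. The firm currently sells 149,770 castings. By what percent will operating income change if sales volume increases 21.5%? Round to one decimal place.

Total contribution margin = 149,770 × $103.43 = $15,490,711.10.
Subtracting fixed costs: EBIT = $15,490,711.10 − $8,502,100 = $6,988,611.10.
So DOL = total CM / EBIT = $15,490,711.10 / $6,988,611.10 = 2.2166.
So EBIT moves 2.2166 × (+21.5%) = +47.7%.

+47.7%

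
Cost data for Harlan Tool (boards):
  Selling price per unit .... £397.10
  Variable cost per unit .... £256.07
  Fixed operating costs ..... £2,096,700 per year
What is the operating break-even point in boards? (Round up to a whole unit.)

Each unit contributes £397.10 − £256.07 = £141.03.
Break-even volume = fixed costs ÷ CM per unit = £2,096,700 ÷ £141.03 = 14,867.05, so 14,868 boards.

14,868 boards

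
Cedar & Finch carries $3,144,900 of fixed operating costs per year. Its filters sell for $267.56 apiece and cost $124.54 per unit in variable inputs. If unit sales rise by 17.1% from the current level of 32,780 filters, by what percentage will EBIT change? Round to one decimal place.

At 32,780 units, contribution = 32,780 × $143.02 = $4,688,195.60.
EBIT = $4,688,195.60 − $3,144,900 = $1,543,295.60.
DOL = contribution ÷ EBIT = $4,688,195.60 ÷ $1,543,295.60 = 3.0378.
Operating income changes by 3.0378 × +17.1% = +51.9%.

+51.9%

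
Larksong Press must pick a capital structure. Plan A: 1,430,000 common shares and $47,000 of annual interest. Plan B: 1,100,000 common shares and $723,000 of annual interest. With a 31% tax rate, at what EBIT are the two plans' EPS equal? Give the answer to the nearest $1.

At indifference, (EBIT − 47,000)(1 − t)/1,430,000 = (EBIT − 723,000)(1 − t)/1,100,000.
The (1 − t) factor cancels: (EBIT − 47,000) × 1,100,000 = (EBIT − 723,000) × 1,430,000.
Solving, EBIT = (723,000·1,430,000 − 47,000·1,100,000) / (1,430,000 − 1,100,000) = 982,190,000,000 / 330,000 = 2,976,333.33.

$2,976,333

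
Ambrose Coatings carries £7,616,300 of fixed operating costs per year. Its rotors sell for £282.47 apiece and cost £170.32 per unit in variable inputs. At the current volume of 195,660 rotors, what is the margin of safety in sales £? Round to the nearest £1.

Unit CM = price − variable cost = £282.47 − £170.32 = £112.15. Break-even units = £7,616,300 ÷ £112.15 = 67,911.73; break-even revenue = 67,911.73 × £282.47 = £19,183,025.06.
Current sales = 195,660 × £282.47 = £55,268,080.20.
Margin of safety = £55,268,080.20 − £19,183,025.06 = £36,085,055.

£36,085,055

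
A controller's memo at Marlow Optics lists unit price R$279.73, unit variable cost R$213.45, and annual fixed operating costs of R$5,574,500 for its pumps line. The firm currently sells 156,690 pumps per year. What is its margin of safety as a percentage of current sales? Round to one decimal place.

46.3%

Unit CM = price − variable cost = R$279.73 − R$213.45 = R$66.28. Break-even units = R$5,574,500 ÷ R$66.28 = 84,105.31; break-even revenue = 84,105.31 × R$279.73 = R$23,526,778.59.
Actual sales revenue = 156,690 × R$279.73 = R$43,830,893.70.
Margin of safety = (R$43,830,893.70 − R$23,526,778.59) ÷ R$43,830,893.70 = 46.3%.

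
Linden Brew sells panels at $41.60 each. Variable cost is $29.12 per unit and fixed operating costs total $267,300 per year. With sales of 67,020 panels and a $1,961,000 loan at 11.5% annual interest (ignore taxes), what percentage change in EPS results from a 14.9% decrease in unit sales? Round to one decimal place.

-36.3%

Total contribution margin = 67,020 × $12.48 = $836,409.60.
EBIT = $836,409.60 − $267,300 = $569,109.60.
After interest of $225,515.00, pre-tax earnings = $343,594.60.
Degree of combined leverage = contribution ÷ (EBIT − I) = $836,409.60 ÷ $343,594.60 = 2.4343.
EPS therefore changes by 2.4343 × (-14.9%) = -36.3%.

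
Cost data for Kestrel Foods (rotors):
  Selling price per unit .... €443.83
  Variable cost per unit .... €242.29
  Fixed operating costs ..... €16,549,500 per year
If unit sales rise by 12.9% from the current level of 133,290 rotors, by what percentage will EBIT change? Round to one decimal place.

+33.6%

At 133,290 units, contribution = 133,290 × €201.54 = €26,863,266.60.
Subtracting fixed costs: EBIT = €26,863,266.60 − €16,549,500 = €10,313,766.60.
Degree of operating leverage = €26,863,266.60 / €10,313,766.60 = 2.6046.
%ΔEBIT = DOL × %ΔSales = 2.6046 × +12.9% = +33.6%.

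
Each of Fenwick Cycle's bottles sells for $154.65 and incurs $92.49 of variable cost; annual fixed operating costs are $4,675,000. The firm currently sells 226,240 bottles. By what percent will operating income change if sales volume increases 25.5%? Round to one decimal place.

At 226,240 units, contribution = 226,240 × $62.16 = $14,063,078.40.
EBIT = $14,063,078.40 − $4,675,000 = $9,388,078.40.
Degree of operating leverage = $14,063,078.40 / $9,388,078.40 = 1.4980.
So EBIT moves 1.4980 × (+25.5%) = +38.2%.

+38.2%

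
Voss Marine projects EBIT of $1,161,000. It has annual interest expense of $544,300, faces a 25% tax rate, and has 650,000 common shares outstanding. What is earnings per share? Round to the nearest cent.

Interest = $544,300.00, so EBT = $1,161,000 − $544,300.00 = $616,700.00.
Net income = $616,700.00 × (1 − 0.25) = $462,525.00.
EPS = $462,525.00 ÷ 650,000 = $0.71.

$0.71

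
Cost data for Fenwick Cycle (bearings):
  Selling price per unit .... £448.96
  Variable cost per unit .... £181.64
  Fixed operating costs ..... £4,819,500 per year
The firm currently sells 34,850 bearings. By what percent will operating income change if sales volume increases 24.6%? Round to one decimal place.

At 34,850 units, contribution = 34,850 × £267.32 = £9,316,102.00.
EBIT = £9,316,102.00 − £4,819,500 = £4,496,602.00.
DOL = contribution ÷ EBIT = £9,316,102.00 ÷ £4,496,602.00 = 2.0718.
%ΔEBIT = DOL × %ΔSales = 2.0718 × +24.6% = +51.0%.

+51.0%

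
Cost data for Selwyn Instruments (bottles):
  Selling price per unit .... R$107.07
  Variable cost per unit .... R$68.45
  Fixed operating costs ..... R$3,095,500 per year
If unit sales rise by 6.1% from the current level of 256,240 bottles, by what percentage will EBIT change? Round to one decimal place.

Contribution at this volume is 256,240 × R$38.62 = R$9,895,988.80.
EBIT = R$9,895,988.80 − R$3,095,500 = R$6,800,488.80.
Degree of operating leverage = R$9,895,988.80 / R$6,800,488.80 = 1.4552.
%ΔEBIT = DOL × %ΔSales = 1.4552 × +6.1% = +8.9%.

+8.9%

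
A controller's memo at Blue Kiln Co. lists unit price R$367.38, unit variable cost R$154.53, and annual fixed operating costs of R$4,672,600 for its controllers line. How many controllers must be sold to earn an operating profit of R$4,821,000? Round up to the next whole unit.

Each unit contributes R$367.38 − R$154.53 = R$212.85.
Required volume = (fixed costs + target profit) ÷ CM = (R$4,672,600 + R$4,821,000) ÷ R$212.85 = 44,602.30, so 44,603 controllers.

44,603 controllers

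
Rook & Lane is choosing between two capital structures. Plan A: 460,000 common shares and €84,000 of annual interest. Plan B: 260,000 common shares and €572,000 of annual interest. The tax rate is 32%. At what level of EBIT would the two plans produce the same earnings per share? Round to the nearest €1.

€1,206,400

At indifference, (EBIT − 84,000)(1 − t)/460,000 = (EBIT − 572,000)(1 − t)/260,000.
Cancelling (1 − t) and cross-multiplying: 260,000·(EBIT − 84,000) = 460,000·(EBIT − 572,000).
EBIT × (460,000 − 260,000) = 572,000 × 460,000 − 84,000 × 260,000 = 241,280,000,000, so EBIT = 241,280,000,000 ÷ 200,000 = 1,206,400.00.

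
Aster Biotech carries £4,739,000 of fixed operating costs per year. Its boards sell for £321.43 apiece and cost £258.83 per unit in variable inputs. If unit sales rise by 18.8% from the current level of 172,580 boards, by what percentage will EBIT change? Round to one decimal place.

Contribution at this volume is 172,580 × £62.60 = £10,803,508.00.
Subtracting fixed costs: EBIT = £10,803,508.00 − £4,739,000 = £6,064,508.00.
Degree of operating leverage = £10,803,508.00 / £6,064,508.00 = 1.7814.
%ΔEBIT = DOL × %ΔSales = 1.7814 × +18.8% = +33.5%.

+33.5%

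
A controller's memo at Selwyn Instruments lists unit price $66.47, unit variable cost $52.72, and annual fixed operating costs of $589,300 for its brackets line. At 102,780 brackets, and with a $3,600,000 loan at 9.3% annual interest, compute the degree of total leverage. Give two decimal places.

2.89

Contribution at this volume is 102,780 × $13.75 = $1,413,225.00.
Subtracting fixed costs: EBIT = $1,413,225.00 − $589,300 = $823,925.00. Interest = $334,800.00, so EBIT − I = $489,125.00.
Degree of total leverage = total CM / (EBIT − interest) = $1,413,225.00 / $489,125.00 = 2.8893.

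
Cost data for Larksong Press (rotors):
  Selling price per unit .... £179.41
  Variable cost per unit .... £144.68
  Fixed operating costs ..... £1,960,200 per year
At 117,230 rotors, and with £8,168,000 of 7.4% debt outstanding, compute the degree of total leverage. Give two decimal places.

Total contribution margin = 117,230 × £34.73 = £4,071,397.90.
EBIT = £4,071,397.90 − £1,960,200 = £2,111,197.90. Interest = £604,432.00.
DOL = £4,071,397.90 ÷ £2,111,197.90 = 1.9285; DFL = £2,111,197.90 ÷ £1,506,765.90 = 1.4011.
Combined leverage = 1.9285 × 1.4011 = 2.7020.

2.70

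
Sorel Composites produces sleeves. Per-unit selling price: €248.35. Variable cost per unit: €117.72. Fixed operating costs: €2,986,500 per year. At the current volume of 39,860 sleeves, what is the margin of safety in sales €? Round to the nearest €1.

€4,221,383

Unit CM = price − variable cost = €248.35 − €117.72 = €130.63. Break-even units = €2,986,500 ÷ €130.63 = 22,862.28; break-even revenue = 22,862.28 × €248.35 = €5,677,847.93.
Current sales = 39,860 × €248.35 = €9,899,231.00.
Margin of safety = €9,899,231.00 − €5,677,847.93 = €4,221,383.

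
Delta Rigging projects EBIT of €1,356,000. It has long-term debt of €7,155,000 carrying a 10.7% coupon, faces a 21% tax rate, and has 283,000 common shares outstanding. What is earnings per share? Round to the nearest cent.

Pre-tax income = €1,356,000 − €765,585.00 = €590,415.00.
After tax at 21%: net income = €590,415.00 × 0.79 = €466,427.85.
Per share: €466,427.85 / 283,000 shares = €1.65.

€1.65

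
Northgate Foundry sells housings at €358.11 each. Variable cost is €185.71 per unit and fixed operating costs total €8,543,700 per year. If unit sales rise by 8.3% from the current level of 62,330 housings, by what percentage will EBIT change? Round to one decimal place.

+40.5%

Total contribution margin = 62,330 × €172.40 = €10,745,692.00.
Operating income = contribution − fixed costs = €10,745,692.00 − €8,543,700 = €2,201,992.00.
DOL = contribution ÷ EBIT = €10,745,692.00 ÷ €2,201,992.00 = 4.8800.
So EBIT moves 4.8800 × (+8.3%) = +40.5%.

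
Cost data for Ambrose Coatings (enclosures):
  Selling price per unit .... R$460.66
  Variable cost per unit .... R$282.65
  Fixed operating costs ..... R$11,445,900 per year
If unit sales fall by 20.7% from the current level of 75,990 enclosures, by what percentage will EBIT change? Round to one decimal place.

Total contribution margin = 75,990 × R$178.01 = R$13,526,979.90.
Subtracting fixed costs: EBIT = R$13,526,979.90 − R$11,445,900 = R$2,081,079.90.
So DOL = total CM / EBIT = R$13,526,979.90 / R$2,081,079.90 = 6.5000.
So EBIT moves 6.5000 × (-20.7%) = -134.5%.

-134.5%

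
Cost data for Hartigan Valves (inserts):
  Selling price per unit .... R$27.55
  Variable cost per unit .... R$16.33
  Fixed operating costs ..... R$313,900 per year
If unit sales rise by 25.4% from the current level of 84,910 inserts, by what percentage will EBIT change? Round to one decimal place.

+37.9%

Total contribution margin = 84,910 × R$11.22 = R$952,690.20.
Operating income = contribution − fixed costs = R$952,690.20 − R$313,900 = R$638,790.20.
Degree of operating leverage = R$952,690.20 / R$638,790.20 = 1.4914.
So EBIT moves 1.4914 × (+25.4%) = +37.9%.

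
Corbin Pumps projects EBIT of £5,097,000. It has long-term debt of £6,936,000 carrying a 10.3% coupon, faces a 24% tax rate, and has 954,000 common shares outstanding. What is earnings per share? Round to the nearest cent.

Pre-tax income = £5,097,000 − £714,408.00 = £4,382,592.00.
Net income = £4,382,592.00 × (1 − 0.24) = £3,330,769.92.
Per share: £3,330,769.92 / 954,000 shares = £3.49.

£3.49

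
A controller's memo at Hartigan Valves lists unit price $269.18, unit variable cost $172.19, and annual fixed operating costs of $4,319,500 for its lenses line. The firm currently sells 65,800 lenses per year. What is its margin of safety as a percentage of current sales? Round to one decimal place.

Contribution margin per unit = $269.18 − $172.19 = $96.99. Break-even units = $4,319,500 ÷ $96.99 = 44,535.52; break-even revenue = 44,535.52 × $269.18 = $11,988,071.04.
Actual sales revenue = 65,800 × $269.18 = $17,712,044.00.
Margin of safety = ($17,712,044.00 − $11,988,071.04) ÷ $17,712,044.00 = 32.3%.

32.3%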